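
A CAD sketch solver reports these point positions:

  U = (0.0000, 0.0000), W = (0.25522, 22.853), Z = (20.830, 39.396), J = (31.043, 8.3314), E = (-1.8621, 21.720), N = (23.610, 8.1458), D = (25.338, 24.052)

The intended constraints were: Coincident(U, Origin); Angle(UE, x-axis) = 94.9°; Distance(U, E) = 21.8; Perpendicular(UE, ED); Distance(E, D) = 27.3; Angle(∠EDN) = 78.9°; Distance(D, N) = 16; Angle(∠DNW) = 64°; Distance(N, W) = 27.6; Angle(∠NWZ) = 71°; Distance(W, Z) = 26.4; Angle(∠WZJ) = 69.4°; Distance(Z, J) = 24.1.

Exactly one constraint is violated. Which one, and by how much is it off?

Distance(Z, J) = 24.1 — off by 8.60.

U = (0.00, 0.00) ✓; UE at 94.90° ✓; |UE| = 21.80 ✓; ∠(UE, ED) = 90.00° ✓; |ED| = 27.30 ✓; ∠EDN = 78.90° ✓; |DN| = 16.00 ✓; ∠DNW = 64.00° ✓; |NW| = 27.60 ✓; ∠NWZ = 71.00° ✓; |WZ| = 26.40 ✓; ∠WZJ = 69.40° ✓; |ZJ| = 32.70 ✗.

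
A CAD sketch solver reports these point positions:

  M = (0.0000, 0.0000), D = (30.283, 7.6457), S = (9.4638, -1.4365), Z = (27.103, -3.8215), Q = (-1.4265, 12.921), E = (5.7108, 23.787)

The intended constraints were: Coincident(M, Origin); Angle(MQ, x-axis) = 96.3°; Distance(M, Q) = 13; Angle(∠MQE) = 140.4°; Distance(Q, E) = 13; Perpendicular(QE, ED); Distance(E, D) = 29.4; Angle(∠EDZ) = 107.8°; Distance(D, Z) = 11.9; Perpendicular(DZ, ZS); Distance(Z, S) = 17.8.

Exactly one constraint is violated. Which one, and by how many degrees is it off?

Perpendicular(DZ, ZS) — off by 7.80°.

M = (0.00, 0.00) ✓; MQ at 96.30° ✓; |MQ| = 13.00 ✓; ∠MQE = 140.4° ✓; |QE| = 13.00 ✓; ∠(QE, ED) = 90.00° ✓; |ED| = 29.40 ✓; ∠EDZ = 107.8° ✓; |DZ| = 11.90 ✓; ∠(DZ, ZS) = 82.20° ✗; |ZS| = 17.80 ✓.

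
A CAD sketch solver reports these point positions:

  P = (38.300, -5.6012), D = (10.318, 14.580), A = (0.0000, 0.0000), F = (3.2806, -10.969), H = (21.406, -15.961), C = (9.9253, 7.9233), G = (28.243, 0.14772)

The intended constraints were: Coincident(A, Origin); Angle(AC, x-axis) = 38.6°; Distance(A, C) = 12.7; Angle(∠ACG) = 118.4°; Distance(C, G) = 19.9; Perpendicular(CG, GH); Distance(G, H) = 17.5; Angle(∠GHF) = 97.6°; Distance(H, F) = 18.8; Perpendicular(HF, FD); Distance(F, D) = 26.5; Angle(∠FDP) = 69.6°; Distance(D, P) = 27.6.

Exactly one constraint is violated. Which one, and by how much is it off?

Distance(D, P) = 27.6 — off by 6.90.

A = (0.00, 0.00) ✓; AC at 38.60° ✓; |AC| = 12.70 ✓; ∠ACG = 118.4° ✓; |CG| = 19.90 ✓; ∠(CG, GH) = 90.00° ✓; |GH| = 17.50 ✓; ∠GHF = 97.60° ✓; |HF| = 18.80 ✓; ∠(HF, FD) = 90.00° ✓; |FD| = 26.50 ✓; ∠FDP = 69.60° ✓; |DP| = 34.50 ✗.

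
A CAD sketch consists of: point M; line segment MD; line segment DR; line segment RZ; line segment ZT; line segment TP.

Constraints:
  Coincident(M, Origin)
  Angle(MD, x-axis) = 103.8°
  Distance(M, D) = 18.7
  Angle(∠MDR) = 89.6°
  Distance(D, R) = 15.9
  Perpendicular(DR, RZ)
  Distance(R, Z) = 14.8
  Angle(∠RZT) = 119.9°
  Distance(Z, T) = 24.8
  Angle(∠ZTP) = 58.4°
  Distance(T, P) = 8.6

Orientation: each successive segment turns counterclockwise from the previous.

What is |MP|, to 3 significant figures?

5.48

M is at the origin; MD runs at 103.8° with length 18.7, so D = (-4.46, 18.2). ∠MDR = 89.6° gives DR at -166° from the x-axis; with |DR| = 15.9, R = (-19.9, 14.3). The perpendicularity gives RZ at right angles to DR, so RZ runs at -75.8°; with |RZ| = 14.8, Z = (-16.2, -0.0880). ∠RZT = 119.9° gives ZT at -15.7° from the x-axis; with |ZT| = 24.8, T = (7.63, -6.80). ∠ZTP = 58.4° gives TP at 106° from the x-axis; with |TP| = 8.6, P = (5.27, 1.47). Then |MP| = |P − M| = 5.48.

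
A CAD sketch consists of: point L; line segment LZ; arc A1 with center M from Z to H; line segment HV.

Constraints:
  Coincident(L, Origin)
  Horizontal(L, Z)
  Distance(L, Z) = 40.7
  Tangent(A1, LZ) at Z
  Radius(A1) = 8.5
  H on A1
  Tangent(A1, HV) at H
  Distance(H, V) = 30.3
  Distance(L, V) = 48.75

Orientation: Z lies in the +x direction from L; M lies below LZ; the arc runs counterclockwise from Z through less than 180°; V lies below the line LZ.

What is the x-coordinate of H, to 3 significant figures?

32.2

Checks: L.y = 0.00, Z.y = 0.00 ✓; |MH| = 8.500 ✓; ∠(MH, HV) = 90.00° ✓; |HV| = 30.30 ✓; |LV| = 48.75 ✓.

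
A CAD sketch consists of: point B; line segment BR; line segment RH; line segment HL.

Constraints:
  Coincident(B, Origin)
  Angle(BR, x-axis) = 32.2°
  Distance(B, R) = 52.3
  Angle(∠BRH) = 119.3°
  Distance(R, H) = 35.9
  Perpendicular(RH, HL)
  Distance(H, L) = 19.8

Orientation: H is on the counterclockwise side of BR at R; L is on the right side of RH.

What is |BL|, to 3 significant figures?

89.8

B is at the origin; BR runs at 32.2° with length 52.3, so R = 52.3·(cos 32.2°, sin 32.2°) = (44.3, 27.9). ∠BRH = 119.3°, so RH runs at 32.2° + (180° − 119.3°) = 92.9° from the x-axis; with |RH| = 35.9, H = R + 35.9·(cos 92.9°, sin 92.9°) = (42.4, 63.7). RH is perpendicular to HL; with |HL| = 19.8 on the right of RH, L = H + 19.8·(0.999, 0.0506) = (62.2, 64.7). Then |BL| = |L − B| = 89.8.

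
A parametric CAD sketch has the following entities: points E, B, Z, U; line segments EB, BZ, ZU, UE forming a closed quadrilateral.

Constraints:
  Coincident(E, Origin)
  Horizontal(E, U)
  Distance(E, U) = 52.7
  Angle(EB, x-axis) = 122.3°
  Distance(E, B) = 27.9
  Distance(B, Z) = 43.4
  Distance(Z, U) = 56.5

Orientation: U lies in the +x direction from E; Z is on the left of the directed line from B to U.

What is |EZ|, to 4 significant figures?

51.83

E is at the origin; EU is horizontal with |EU| = 52.7 and U in +x, so U = (52.7, 0). EB runs at 122.3° with |EB| = 27.9, so B = (-14.91, 23.58). Z is determined by |BZ| = 43.4 and |ZU| = 56.5 together: it lies at the intersection of circle(B, 43.4) and circle(U, 56.5). With |BU| = 71.60, the foot of the radical line on BU is 26.66 from B and the perpendicular offset is √(43.4² − 26.66²) = 34.24. Taking the left-of-BU solution: Z = (21.55, 47.13).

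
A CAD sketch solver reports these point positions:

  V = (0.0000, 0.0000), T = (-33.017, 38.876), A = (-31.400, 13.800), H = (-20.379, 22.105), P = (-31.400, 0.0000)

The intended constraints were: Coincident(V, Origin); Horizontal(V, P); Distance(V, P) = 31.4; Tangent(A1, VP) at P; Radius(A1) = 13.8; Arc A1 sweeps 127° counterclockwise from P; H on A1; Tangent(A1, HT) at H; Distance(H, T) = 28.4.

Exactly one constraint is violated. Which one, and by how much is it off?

Distance(H, T) = 28.4 — off by 7.40.

V = (0.00, 0.00) ✓; V.y = 0.00, P.y = 0.00 ✓; |VP| = 31.40 ✓; ∠(AP, PV) = 90.00° ✓; |AP| = 13.80 ✓; bearing(A→H) − bearing(A→P) = 127.0° ✓; |AH| = 13.80 ✓; ∠(AH, HT) = 90.00° ✓; |HT| = 21.00 ✗.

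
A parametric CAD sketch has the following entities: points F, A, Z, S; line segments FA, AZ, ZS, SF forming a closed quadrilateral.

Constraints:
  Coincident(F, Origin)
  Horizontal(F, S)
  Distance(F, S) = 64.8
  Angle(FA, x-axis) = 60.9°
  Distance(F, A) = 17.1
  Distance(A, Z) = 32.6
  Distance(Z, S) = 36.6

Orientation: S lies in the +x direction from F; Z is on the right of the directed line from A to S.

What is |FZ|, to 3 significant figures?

31.1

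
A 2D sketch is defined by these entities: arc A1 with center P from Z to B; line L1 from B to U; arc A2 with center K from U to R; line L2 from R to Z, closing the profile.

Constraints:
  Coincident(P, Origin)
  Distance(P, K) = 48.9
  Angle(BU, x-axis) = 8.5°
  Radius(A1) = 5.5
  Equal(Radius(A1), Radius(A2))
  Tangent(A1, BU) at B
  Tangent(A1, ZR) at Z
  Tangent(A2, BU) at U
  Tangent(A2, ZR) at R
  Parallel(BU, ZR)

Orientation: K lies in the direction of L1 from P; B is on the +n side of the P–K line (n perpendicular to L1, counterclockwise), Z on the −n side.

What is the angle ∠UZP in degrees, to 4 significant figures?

77.32°

The slot axis is L1's direction at 8.5°, so u = (cos 8.5°, sin 8.5°) = (0.9890, 0.1478) and n = (−sin 8.5°, cos 8.5°) = (-0.1478, 0.9890). P is at the origin and K lies 48.9 along u from P, so K = 48.9·u = (48.36, 7.228). Tangency of A1 to both parallel lines with radius 5.5 puts B and Z at P ± 5.5·n: B = (-0.8130, 5.440), Z = (0.8130, -5.440). Equal radii place U and R the same way about K: U = K + 5.5·n = (47.55, 12.67), R = K − 5.5·n = (49.18, 1.788). Then cos ∠UZP = ZU·ZP / (|ZU||ZP|), giving 77.32°.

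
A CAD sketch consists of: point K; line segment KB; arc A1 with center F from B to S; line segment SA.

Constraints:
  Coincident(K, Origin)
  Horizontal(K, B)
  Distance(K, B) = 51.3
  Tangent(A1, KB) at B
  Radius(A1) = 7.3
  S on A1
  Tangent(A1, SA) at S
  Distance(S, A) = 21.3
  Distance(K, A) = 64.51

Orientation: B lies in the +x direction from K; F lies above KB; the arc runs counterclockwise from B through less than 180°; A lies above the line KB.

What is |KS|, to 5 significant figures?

59.086

K is at the origin; K and B share the same y with |KB| = 51.3 and B on the +x side, so B = (51.300, 0.0000). A1 meets KB tangentially, so FB is at right angles to KB, so F = B + (0, 7.3) = (51.300, 7.3000). Since FS ⟂ SA (tangency), |FA| = √(7.3² + 21.3²) = 22.516 regardless of where S sits on A1. So A lies on both circle(K, 64.51) and circle(F, 22.516); the above-KB intersection is A = (57.677, 28.894). S is the foot of the tangent from A: S = (58.593, 7.6139).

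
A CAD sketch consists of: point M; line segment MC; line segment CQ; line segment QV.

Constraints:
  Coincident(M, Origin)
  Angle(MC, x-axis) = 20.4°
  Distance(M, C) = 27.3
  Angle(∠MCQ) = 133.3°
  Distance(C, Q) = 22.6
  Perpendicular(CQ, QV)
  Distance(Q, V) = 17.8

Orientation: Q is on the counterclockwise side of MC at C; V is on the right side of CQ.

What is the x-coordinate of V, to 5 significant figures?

50.779

∠MCQ = 133.3°, so CQ runs at 20.4° + (180° − 133.3°) = 67.100° from the x-axis; with |CQ| = 22.6, Q = C + 22.6·(cos 67.100°, sin 67.100°) = (34.382, 30.335). The perpendicularity gives QV at right angles to CQ; with |QV| = 17.8 on the right of CQ, V = Q + 17.8·(0.92119, -0.38912) = (50.779, 23.408). So V.x = 50.779.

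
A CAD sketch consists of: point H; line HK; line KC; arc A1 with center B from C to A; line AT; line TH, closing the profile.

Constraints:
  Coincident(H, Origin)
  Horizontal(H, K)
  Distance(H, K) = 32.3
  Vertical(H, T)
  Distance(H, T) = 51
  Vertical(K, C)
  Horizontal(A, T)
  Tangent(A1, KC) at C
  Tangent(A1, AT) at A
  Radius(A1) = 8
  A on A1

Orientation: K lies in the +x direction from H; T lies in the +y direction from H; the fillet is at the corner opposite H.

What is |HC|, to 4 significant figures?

53.78

H is at the origin; H and K share the same y with |HK| = 32.3 and K on the +x side, so K = (32.30, 0.000). H and T share the same x with |HT| = 51.0 and T on the +y side, so T = (0.000, 51.00). The virtual corner opposite H is at (32.30, 51.00). Tangency of A1 to KC means the radius BC is perpendicular to KC and the tangent condition forces BA to be normal to AT, with radius 8.0, so the center B sits 8.0 in from both sides at B = (24.30, 43.00). That places the tangent points at C = (32.30, 43.00) on KC and A = (24.30, 51.00) on AT. Then |HC| = |C − H| = 53.78.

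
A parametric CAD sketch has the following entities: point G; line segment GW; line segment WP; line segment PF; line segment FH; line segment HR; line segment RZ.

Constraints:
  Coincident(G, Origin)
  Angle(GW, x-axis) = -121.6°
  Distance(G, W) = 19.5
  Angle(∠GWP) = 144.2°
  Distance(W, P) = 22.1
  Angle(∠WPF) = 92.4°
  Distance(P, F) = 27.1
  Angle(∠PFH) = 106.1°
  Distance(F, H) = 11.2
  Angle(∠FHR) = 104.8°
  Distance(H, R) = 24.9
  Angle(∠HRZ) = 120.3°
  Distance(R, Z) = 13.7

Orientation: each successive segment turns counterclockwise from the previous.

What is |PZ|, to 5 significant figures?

17.241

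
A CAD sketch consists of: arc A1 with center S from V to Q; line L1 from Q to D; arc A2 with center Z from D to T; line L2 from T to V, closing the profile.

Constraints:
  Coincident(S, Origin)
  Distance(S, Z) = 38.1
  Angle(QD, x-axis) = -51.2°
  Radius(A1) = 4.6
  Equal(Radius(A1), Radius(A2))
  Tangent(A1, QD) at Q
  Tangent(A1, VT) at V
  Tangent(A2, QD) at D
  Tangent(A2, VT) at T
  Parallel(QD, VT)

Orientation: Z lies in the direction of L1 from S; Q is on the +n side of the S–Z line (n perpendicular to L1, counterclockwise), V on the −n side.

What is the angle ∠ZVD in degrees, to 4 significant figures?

6.691°

The slot axis is L1's direction at -51.2°, so u = (cos -51.2°, sin -51.2°) = (0.6266, -0.7793) and n = (−sin -51.2°, cos -51.2°) = (0.7793, 0.6266). S is at the origin and Z lies 38.1 along u from S, so Z = 38.1·u = (23.87, -29.69). Tangency of A1 to both parallel lines with radius 4.6 puts Q and V at S ± 4.6·n: Q = (3.585, 2.882), V = (-3.585, -2.882). Equal radii place D and T the same way about Z: D = Z + 4.6·n = (27.46, -26.81), T = Z − 4.6·n = (20.29, -32.58). Then cos ∠ZVD = VZ·VD / (|VZ||VD|), giving 6.691°.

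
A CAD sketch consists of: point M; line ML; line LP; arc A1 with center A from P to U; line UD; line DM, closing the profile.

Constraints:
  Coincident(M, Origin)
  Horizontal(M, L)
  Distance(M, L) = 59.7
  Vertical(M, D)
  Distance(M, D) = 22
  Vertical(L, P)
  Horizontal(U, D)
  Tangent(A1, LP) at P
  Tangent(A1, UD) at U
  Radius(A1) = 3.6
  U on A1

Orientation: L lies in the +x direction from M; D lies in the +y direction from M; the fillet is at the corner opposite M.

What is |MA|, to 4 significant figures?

59.04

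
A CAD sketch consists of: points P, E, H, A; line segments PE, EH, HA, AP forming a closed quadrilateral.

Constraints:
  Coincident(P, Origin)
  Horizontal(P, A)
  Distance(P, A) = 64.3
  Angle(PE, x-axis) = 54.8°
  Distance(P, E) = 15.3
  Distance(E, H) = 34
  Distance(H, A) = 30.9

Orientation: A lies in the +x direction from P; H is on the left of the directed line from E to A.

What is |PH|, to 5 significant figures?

46.745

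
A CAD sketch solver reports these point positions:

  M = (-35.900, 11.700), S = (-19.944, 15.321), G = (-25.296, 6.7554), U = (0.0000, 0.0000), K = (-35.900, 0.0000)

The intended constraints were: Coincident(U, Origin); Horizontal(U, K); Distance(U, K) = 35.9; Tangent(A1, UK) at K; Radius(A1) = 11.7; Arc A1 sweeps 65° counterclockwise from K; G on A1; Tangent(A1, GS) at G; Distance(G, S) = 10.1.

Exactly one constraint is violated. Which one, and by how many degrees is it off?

Tangent(A1, GS) at G — off by 7.00°.

U = (0.00, 0.00) ✓; U.y = 0.00, K.y = 0.00 ✓; |UK| = 35.90 ✓; ∠(MK, KU) = 90.00° ✓; |MK| = 11.70 ✓; bearing(M→G) − bearing(M→K) = 65.00° ✓; |MG| = 11.70 ✓; ∠(MG, GS) = 97.00° ✗; |GS| = 10.10 ✓.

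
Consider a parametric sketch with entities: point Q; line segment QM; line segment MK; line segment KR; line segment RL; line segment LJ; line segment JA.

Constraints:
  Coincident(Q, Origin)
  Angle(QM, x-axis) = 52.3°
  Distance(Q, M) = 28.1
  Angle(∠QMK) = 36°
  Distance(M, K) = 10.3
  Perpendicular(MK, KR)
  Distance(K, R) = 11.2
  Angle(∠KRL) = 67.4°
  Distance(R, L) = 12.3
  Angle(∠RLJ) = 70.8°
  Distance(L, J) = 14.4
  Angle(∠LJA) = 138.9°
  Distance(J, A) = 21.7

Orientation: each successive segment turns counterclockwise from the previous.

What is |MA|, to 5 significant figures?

30.867

Q is at the origin; QM runs at 52.3° with length 28.1, so M = (17.184, 22.233). ∠QMK = 36.0° gives MK at -163.70° from the x-axis; with |MK| = 10.3, K = (7.2979, 19.343). MK is perpendicular to KR, so KR runs at -73.700°; with |KR| = 11.2, R = (10.441, 8.5927). ∠KRL = 67.4° gives RL at 38.900° from the x-axis; with |RL| = 12.3, L = (20.014, 16.317). ∠RLJ = 70.8° gives LJ at 148.10° from the x-axis; with |LJ| = 14.4, J = (7.7886, 23.926). ∠LJA = 138.9° gives JA at -170.80° from the x-axis; with |JA| = 21.7, A = (-13.632, 20.457). Then |MA| = |A − M| = 30.867.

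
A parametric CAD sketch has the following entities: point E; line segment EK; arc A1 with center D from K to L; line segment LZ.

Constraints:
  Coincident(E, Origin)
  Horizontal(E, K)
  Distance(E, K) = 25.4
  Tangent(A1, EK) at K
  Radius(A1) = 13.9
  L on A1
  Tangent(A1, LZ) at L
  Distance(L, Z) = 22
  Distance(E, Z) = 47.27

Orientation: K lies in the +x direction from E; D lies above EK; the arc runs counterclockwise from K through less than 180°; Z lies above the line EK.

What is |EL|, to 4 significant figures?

42.83

Checks: |DL| = 13.90 ✓; ∠(DL, LZ) = 90.00° ✓; |LZ| = 22.00 ✓; |EZ| = 47.27 ✓.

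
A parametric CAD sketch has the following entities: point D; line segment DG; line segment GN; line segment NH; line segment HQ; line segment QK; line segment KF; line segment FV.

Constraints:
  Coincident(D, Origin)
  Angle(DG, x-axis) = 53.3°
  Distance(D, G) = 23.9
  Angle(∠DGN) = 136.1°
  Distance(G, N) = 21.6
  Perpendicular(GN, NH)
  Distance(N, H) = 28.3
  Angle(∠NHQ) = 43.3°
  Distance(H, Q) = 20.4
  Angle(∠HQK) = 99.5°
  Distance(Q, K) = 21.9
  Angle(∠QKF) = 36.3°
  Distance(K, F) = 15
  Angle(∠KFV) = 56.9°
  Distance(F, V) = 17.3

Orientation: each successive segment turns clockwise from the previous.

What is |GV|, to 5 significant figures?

6.4123

D is at the origin; DG runs at 53.3° with length 23.9, so G = (14.283, 19.162). ∠DGN = 136.1° gives GN at 9.4000° from the x-axis; with |GN| = 21.6, N = (35.593, 22.690). The perpendicularity gives NH at right angles to GN, so NH runs at -80.600°; with |NH| = 28.3, H = (40.215, -5.2297). ∠NHQ = 43.3° gives HQ at 142.70° from the x-axis; with |HQ| = 20.4, Q = (23.988, 7.1324). ∠HQK = 99.5° gives QK at 62.200° from the x-axis; with |QK| = 21.9, K = (34.202, 26.505). ∠QKF = 36.3° gives KF at -81.500° from the x-axis; with |KF| = 15.0, F = (36.419, 11.670). ∠KFV = 56.9° gives FV at 155.40° from the x-axis; with |FV| = 17.3, V = (20.689, 18.871). Then |GV| = |V − G| = 6.4123.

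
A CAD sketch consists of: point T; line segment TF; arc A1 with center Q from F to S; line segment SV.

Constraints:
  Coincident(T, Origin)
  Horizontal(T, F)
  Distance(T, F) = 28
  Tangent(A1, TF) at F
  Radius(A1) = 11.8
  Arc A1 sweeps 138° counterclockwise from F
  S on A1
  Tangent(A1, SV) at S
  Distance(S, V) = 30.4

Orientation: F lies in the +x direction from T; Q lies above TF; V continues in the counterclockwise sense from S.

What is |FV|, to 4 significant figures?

43.47

T is at the origin; T and F share the same y with |TF| = 28.0 and F on the +x side, so F = (28.00, 0.000). Since A1 is tangent to TF there, QF ⟂ TF, so Q = F + (0, 11.8) = (28.00, 11.80). On A1, F sits at bearing -90° from Q; a 138° counterclockwise sweep puts S at bearing 48°, so S = Q + 11.8·(cos 48°, sin 48°) = (35.90, 20.57). A1 meets SV tangentially, so QS is at right angles to SV, so SV runs along (−sin 48°, cos 48°); with |SV| = 30.4, V = (13.30, 40.91). Then |FV| = |V − F| = 43.47.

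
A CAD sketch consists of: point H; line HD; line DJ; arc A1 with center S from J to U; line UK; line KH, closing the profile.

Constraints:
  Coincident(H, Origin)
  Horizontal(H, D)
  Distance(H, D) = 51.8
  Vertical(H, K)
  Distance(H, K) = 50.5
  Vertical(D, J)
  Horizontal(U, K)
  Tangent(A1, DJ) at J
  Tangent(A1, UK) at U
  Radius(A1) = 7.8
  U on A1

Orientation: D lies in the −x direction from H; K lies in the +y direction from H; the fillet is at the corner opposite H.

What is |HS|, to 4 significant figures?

61.31

H is at the origin; H and D share the same y with |HD| = 51.8 and D on the −x side, so D = (-51.80, 0.000). HK is vertical with |HK| = 50.5 and K on the +y side, so K = (0.000, 50.50). The virtual corner opposite H is at (-51.80, 50.50). The tangent condition forces SJ to be normal to DJ and tangency of A1 to UK means the radius SU is perpendicular to UK, with radius 7.8, so the center S sits 7.8 in from both sides at S = (-44.00, 42.70). Then |HS| = |S − H| = 61.31.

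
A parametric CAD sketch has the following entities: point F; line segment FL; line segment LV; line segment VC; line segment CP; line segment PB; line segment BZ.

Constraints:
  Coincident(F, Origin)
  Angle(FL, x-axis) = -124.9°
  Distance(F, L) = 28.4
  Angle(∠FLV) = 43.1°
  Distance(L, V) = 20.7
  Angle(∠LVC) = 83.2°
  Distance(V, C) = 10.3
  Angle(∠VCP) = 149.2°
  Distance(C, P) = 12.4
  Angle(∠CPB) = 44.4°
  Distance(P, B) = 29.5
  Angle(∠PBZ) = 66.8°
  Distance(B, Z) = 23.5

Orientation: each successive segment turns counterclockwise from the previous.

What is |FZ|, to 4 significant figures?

24.27

F is at the origin; FL runs at -124.9° with length 28.4, so L = (-16.25, -23.29). ∠FLV = 43.1° gives LV at 12.00° from the x-axis; with |LV| = 20.7, V = (3.999, -18.99). ∠LVC = 83.2° gives VC at 108.8° from the x-axis; with |VC| = 10.3, C = (0.6794, -9.238). ∠VCP = 149.2° gives CP at 139.6° from the x-axis; with |CP| = 12.4, P = (-8.764, -1.201). ∠CPB = 44.4° gives PB at -84.80° from the x-axis; with |PB| = 29.5, B = (-6.090, -30.58). ∠PBZ = 66.8° gives BZ at 28.40° from the x-axis; with |BZ| = 23.5, Z = (14.58, -19.40). Then |FZ| = |Z − F| = 24.27.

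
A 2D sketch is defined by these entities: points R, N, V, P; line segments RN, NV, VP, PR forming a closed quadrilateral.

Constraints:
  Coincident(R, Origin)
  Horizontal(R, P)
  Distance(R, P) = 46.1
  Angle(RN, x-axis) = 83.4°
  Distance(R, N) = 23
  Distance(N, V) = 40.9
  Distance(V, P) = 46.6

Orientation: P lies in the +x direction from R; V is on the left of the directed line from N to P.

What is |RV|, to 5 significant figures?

58.500

Checks: |NV| = 40.90 ✓; |VP| = 46.60 ✓.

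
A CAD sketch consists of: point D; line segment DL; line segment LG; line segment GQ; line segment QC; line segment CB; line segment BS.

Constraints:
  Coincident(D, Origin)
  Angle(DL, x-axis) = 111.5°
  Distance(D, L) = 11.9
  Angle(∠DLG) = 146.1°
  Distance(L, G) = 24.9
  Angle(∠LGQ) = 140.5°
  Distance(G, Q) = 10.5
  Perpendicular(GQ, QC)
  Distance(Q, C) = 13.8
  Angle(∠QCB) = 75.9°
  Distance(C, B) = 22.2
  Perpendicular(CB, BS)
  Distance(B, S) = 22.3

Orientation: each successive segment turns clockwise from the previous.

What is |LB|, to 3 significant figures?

11.1

D is at the origin; DL runs at 111.5° with length 11.9, so L = (-4.36, 11.1). ∠DLG = 146.1° gives LG at 77.6° from the x-axis; with |LG| = 24.9, G = (0.986, 35.4). ∠LGQ = 140.5° gives GQ at 38.1° from the x-axis; with |GQ| = 10.5, Q = (9.25, 41.9). The perpendicularity gives QC at right angles to GQ, so QC runs at -51.9°; with |QC| = 13.8, C = (17.8, 31.0). ∠QCB = 75.9° gives CB at -156° from the x-axis; with |CB| = 22.2, B = (-2.52, 22.0). Then |LB| = |B − L| = 11.1.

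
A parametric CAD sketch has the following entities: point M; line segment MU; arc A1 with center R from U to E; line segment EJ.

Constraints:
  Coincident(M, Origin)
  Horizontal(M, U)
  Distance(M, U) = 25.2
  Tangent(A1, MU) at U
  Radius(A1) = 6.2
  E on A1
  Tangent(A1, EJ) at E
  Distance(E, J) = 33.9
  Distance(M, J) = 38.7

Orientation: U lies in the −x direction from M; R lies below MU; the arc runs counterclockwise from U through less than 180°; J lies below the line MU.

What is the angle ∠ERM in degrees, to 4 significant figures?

157.9°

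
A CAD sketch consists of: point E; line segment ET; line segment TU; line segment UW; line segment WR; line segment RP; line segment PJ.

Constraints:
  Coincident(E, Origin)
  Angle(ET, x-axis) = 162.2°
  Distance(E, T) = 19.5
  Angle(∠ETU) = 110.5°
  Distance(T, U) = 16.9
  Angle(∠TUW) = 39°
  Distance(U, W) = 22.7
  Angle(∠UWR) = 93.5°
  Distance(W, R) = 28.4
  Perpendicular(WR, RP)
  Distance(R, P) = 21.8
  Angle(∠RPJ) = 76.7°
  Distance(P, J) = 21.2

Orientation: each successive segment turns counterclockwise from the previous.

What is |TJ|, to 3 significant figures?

7.10

E is at the origin; ET runs at 162.2° with length 19.5, so T = (-18.6, 5.96). ∠ETU = 110.5° gives TU at -128° from the x-axis; with |TU| = 16.9, U = (-29.0, -7.30). ∠TUW = 39.0° gives UW at 12.7° from the x-axis; with |UW| = 22.7, W = (-6.90, -2.31). ∠UWR = 93.5° gives WR at 99.2° from the x-axis; with |WR| = 28.4, R = (-11.4, 25.7). The perpendicularity gives RP at right angles to WR, so RP runs at -171°; with |RP| = 21.8, P = (-33.0, 22.2). ∠RPJ = 76.7° gives PJ at -67.5° from the x-axis; with |PJ| = 21.2, J = (-24.8, 2.65). Then |TJ| = |J − T| = 7.10.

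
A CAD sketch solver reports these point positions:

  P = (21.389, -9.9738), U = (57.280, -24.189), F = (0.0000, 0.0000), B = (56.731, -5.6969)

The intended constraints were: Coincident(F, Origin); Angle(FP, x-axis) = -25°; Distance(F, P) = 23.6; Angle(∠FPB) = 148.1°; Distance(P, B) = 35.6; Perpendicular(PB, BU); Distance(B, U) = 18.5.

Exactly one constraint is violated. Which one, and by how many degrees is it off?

Perpendicular(PB, BU) — off by 5.20°.

F = (0.00, 0.00) ✓; FP at -25.00° ✓; |FP| = 23.60 ✓; ∠FPB = 148.1° ✓; |PB| = 35.60 ✓; ∠(PB, BU) = 95.20° ✗; |BU| = 18.50 ✓.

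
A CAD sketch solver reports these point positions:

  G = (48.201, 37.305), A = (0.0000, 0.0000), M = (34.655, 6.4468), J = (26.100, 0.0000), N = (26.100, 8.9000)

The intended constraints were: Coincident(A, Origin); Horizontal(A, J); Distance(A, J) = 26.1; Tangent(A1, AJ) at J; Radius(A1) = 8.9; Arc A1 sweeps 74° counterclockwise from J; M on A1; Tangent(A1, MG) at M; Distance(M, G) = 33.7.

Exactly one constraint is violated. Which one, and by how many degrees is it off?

Tangent(A1, MG) at M — off by 7.70°.

A = (0.00, 0.00) ✓; A.y = 0.00, J.y = 0.00 ✓; |AJ| = 26.10 ✓; ∠(NJ, JA) = 90.00° ✓; |NJ| = 8.900 ✓; bearing(N→M) − bearing(N→J) = 74.00° ✓; |NM| = 8.900 ✓; ∠(NM, MG) = 97.70° ✗; |MG| = 33.70 ✓.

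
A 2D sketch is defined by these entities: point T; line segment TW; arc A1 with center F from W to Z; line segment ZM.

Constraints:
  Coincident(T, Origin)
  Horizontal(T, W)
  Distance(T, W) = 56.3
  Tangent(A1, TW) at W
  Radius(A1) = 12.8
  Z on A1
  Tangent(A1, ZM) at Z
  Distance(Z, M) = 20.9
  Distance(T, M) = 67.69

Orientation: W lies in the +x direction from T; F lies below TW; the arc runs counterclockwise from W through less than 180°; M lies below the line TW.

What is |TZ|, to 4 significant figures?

49.47

T is at the origin; T and W share the same y with |TW| = 56.3 and W on the +x side, so W = (56.30, 0.000). A1 meets TW tangentially, so FW is at right angles to TW, so F = W + (0, -12.8) = (56.30, -12.80). Since FZ ⟂ ZM (tangency), |FM| = √(12.8² + 20.9²) = 24.51 regardless of where Z sits on A1. So M lies on both circle(T, 67.69) and circle(F, 24.51); the below-TW intersection is M = (56.48, -37.31). Z is the foot of the tangent from M: Z = (45.43, -19.57).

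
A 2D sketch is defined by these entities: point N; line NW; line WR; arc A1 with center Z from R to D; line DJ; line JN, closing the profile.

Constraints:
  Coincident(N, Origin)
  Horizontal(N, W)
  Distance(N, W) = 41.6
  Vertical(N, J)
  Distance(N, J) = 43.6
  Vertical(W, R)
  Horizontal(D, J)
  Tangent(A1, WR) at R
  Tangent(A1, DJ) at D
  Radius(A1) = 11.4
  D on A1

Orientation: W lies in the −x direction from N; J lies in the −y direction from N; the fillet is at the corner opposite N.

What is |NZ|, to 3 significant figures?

44.1

N is at the origin; NW is horizontal with |NW| = 41.6 and W on the −x side, so W = (-41.6, 0.00). N and J share the same x with |NJ| = 43.6 and J on the −y side, so J = (0.00, -43.6). The virtual corner opposite N is at (-41.6, -43.6). The tangent condition forces ZR to be normal to WR and since A1 is tangent to DJ there, ZD ⟂ DJ, with radius 11.4, so the center Z sits 11.4 in from both sides at Z = (-30.2, -32.2). Then |NZ| = |Z − N| = 44.1.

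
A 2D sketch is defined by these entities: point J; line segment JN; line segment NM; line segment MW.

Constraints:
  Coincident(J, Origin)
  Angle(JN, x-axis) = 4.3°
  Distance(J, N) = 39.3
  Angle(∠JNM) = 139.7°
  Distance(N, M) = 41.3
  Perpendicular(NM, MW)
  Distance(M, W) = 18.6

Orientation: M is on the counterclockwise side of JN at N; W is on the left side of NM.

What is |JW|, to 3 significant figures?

71.6

J is at the origin; JN runs at 4.3° with length 39.3, so N = 39.3·(cos 4.3°, sin 4.3°) = (39.2, 2.95). ∠JNM = 139.7°, so NM runs at 4.3° + (180° − 139.7°) = 44.6° from the x-axis; with |NM| = 41.3, M = N + 41.3·(cos 44.6°, sin 44.6°) = (68.6, 31.9). NM is perpendicular to MW; with |MW| = 18.6 on the left of NM, W = M + 18.6·(-0.702, 0.712) = (55.5, 45.2). Then |JW| = |W − J| = 71.6.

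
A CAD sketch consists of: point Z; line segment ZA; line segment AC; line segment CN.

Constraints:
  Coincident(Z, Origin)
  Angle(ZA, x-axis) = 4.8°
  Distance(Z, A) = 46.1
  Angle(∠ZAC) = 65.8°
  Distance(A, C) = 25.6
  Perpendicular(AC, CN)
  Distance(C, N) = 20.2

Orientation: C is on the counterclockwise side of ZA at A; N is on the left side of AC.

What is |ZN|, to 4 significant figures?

22.85

Z is at the origin; ZA runs at 4.8° with length 46.1, so A = 46.1·(cos 4.8°, sin 4.8°) = (45.94, 3.858). ∠ZAC = 65.8°, so AC runs at 4.8° + (180° − 65.8°) = 119.0° from the x-axis; with |AC| = 25.6, C = A + 25.6·(cos 119.0°, sin 119.0°) = (33.53, 26.25). AC ⟂ CN; with |CN| = 20.2 on the left of AC, N = C + 20.2·(-0.8746, -0.4848) = (15.86, 16.45). Then |ZN| = |N − Z| = 22.85.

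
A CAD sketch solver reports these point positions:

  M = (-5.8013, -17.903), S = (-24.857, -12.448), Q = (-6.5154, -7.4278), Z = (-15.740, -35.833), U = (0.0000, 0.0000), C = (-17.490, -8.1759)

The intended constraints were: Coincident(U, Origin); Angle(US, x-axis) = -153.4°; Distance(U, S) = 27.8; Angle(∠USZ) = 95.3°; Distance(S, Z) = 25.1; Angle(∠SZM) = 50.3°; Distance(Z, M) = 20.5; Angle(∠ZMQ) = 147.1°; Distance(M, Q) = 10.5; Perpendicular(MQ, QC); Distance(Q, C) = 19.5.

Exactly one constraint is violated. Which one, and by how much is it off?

Distance(Q, C) = 19.5 — off by 8.50.

U = (0.00, 0.00) ✓; US at -153.4° ✓; |US| = 27.80 ✓; ∠USZ = 95.30° ✓; |SZ| = 25.10 ✓; ∠SZM = 50.30° ✓; |ZM| = 20.50 ✓; ∠ZMQ = 147.1° ✓; |MQ| = 10.50 ✓; ∠(MQ, QC) = 90.00° ✓; |QC| = 11.00 ✗.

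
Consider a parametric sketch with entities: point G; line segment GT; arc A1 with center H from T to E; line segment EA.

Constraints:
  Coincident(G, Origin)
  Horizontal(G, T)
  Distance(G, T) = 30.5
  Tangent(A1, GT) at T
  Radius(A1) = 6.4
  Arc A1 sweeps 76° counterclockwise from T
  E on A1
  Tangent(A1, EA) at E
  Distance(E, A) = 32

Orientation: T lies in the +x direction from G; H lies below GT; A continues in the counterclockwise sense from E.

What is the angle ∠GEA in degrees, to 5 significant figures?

87.296°

G is at the origin; GT is horizontal with |GT| = 30.5 and T on the +x side, so T = (30.500, 0.0000). The tangent condition forces HT to be normal to GT, so H = T + (0, -6.4) = (30.500, -6.4000). On A1, T sits at bearing 90° from H; a 76° counterclockwise sweep puts E at bearing 166°, so E = H + 6.4·(cos 166°, sin 166°) = (24.290, -4.8517). The tangent condition forces HE to be normal to EA, so EA runs along (−sin 166°, cos 166°); with |EA| = 32.0, A = (16.549, -35.901). Then cos ∠GEA = EG·EA / (|EG||EA|), giving 87.296°.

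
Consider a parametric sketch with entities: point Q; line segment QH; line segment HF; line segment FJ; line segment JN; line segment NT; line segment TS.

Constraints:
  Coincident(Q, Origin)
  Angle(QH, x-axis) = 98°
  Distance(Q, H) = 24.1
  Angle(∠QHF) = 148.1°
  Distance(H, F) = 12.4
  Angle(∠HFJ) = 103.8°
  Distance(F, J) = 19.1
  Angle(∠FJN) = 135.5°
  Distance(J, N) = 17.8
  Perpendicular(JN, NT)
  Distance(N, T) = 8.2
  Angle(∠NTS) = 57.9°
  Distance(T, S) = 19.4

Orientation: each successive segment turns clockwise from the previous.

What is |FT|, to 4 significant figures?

31.85

Q is at the origin; QH runs at 98.0° with length 24.1, so H = (-3.354, 23.87). ∠QHF = 148.1° gives HF at 66.10° from the x-axis; with |HF| = 12.4, F = (1.670, 35.20). ∠HFJ = 103.8° gives FJ at -10.10° from the x-axis; with |FJ| = 19.1, J = (20.47, 31.85). ∠FJN = 135.5° gives JN at -54.60° from the x-axis; with |JN| = 17.8, N = (30.78, 17.34). The perpendicularity gives NT at right angles to JN, so NT runs at -144.6°; with |NT| = 8.2, T = (24.10, 12.59). Then |FT| = |T − F| = 31.85.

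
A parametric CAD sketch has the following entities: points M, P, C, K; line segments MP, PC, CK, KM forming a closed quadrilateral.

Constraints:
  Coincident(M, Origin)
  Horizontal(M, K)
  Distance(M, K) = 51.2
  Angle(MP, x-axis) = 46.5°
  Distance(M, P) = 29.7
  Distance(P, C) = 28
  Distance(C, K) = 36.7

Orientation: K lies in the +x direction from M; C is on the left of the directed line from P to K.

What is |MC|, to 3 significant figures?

57.2

Checks: M = (0.00, 0.00) ✓; |PC| = 28.00 ✓; |CK| = 36.70 ✓.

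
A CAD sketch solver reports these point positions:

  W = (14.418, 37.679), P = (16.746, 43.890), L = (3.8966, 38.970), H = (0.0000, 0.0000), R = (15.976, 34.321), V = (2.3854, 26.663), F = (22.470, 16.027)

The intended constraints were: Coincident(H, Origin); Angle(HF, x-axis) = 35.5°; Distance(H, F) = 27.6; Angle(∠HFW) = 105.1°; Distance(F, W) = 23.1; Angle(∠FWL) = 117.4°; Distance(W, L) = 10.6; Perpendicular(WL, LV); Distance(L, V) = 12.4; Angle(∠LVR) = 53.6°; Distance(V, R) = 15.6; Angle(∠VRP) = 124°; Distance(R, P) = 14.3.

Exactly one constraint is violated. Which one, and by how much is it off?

Distance(R, P) = 14.3 — off by 4.70.

H = (0.00, 0.00) ✓; HF at 35.50° ✓; |HF| = 27.60 ✓; ∠HFW = 105.1° ✓; |FW| = 23.10 ✓; ∠FWL = 117.4° ✓; |WL| = 10.60 ✓; ∠(WL, LV) = 89.99° ✓; |LV| = 12.40 ✓; ∠LVR = 53.60° ✓; |VR| = 15.60 ✓; ∠VRP = 124.0° ✓; |RP| = 9.600 ✗.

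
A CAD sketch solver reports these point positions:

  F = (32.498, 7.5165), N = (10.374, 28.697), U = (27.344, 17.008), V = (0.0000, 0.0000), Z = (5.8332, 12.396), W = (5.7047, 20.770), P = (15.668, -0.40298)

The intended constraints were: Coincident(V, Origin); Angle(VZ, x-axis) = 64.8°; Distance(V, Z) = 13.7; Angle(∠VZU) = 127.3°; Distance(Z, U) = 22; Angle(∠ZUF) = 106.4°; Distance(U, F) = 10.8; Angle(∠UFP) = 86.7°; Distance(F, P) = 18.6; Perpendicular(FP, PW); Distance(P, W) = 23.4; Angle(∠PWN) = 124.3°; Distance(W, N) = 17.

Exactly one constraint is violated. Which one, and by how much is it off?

Distance(W, N) = 17 — off by 7.80.

V = (0.00, 0.00) ✓; VZ at 64.80° ✓; |VZ| = 13.70 ✓; ∠VZU = 127.3° ✓; |ZU| = 22.00 ✓; ∠ZUF = 106.4° ✓; |UF| = 10.80 ✓; ∠UFP = 86.70° ✓; |FP| = 18.60 ✓; ∠(FP, PW) = 90.00° ✓; |PW| = 23.40 ✓; ∠PWN = 124.3° ✓; |WN| = 9.200 ✗.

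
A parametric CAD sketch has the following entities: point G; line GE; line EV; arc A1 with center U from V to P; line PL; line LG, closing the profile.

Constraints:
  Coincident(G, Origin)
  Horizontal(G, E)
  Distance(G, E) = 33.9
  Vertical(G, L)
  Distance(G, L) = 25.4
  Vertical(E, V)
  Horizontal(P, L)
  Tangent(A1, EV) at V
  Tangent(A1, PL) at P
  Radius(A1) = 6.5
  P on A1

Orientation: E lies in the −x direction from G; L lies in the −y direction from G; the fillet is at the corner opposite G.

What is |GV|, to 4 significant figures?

38.81

G is at the origin; G and E share the same y with |GE| = 33.9 and E on the −x side, so E = (-33.90, 0.000). GL is vertical with |GL| = 25.4 and L on the −y side, so L = (0.000, -25.40). The virtual corner opposite G is at (-33.90, -25.40). A1 meets EV tangentially, so UV is at right angles to EV and A1 meets PL tangentially, so UP is at right angles to PL, with radius 6.5, so the center U sits 6.5 in from both sides at U = (-27.40, -18.90). That places the tangent points at V = (-33.90, -18.90) on EV and P = (-27.40, -25.40) on PL. Then |GV| = |V − G| = 38.81.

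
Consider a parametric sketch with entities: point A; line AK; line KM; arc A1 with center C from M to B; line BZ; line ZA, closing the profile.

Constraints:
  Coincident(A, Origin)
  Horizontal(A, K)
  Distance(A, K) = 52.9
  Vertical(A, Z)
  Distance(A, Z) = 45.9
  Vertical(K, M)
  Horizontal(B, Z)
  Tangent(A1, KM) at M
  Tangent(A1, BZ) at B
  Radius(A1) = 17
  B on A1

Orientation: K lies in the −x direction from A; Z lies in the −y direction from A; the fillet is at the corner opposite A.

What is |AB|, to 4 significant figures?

58.27

The virtual corner opposite A is at (-52.90, -45.90). A1 meets KM tangentially, so CM is at right angles to KM and since A1 is tangent to BZ there, CB ⟂ BZ, with radius 17.0, so the center C sits 17.0 in from both sides at C = (-35.90, -28.90). That places the tangent points at M = (-52.90, -28.90) on KM and B = (-35.90, -45.90) on BZ. Then |AB| = |B − A| = 58.27.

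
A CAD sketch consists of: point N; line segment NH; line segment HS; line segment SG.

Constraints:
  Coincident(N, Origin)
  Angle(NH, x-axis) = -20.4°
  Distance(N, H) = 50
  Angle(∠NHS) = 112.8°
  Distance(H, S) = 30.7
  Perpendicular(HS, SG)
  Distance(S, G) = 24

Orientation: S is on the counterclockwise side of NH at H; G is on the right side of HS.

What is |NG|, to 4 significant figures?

86.14

N is at the origin; NH runs at -20.4° with length 50.0, so H = 50.0·(cos -20.4°, sin -20.4°) = (46.86, -17.43). ∠NHS = 112.8°, so HS runs at -20.4° + (180° − 112.8°) = 46.80° from the x-axis; with |HS| = 30.7, S = H + 30.7·(cos 46.80°, sin 46.80°) = (67.88, 4.951). HS is perpendicular to SG; with |SG| = 24.0 on the right of HS, G = S + 24.0·(0.7290, -0.6845) = (85.37, -11.48). Then |NG| = |G − N| = 86.14.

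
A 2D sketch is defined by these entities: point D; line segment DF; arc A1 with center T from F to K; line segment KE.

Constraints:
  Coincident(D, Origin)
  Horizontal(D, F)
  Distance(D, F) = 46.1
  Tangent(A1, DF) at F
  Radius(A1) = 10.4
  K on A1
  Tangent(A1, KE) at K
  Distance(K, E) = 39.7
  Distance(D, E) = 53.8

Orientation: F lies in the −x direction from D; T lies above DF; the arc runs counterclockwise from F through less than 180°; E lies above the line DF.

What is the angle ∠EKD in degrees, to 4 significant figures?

89.21°

Checks: |TK| = 10.40 ✓; ∠(TK, KE) = 90.00° ✓; |KE| = 39.70 ✓; |DE| = 53.80 ✓.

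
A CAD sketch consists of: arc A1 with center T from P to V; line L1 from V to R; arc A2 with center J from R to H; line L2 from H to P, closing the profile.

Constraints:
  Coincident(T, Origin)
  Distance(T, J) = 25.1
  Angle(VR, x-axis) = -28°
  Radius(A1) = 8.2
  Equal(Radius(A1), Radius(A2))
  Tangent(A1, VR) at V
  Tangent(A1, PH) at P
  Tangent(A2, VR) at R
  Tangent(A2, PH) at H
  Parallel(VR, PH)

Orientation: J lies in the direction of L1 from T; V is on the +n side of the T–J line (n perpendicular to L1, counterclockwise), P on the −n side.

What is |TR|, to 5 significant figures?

26.405

Tangency of A1 to both parallel lines with radius 8.2 puts V and P at T ± 8.2·n: V = (3.8497, 7.2402), P = (-3.8497, -7.2402). Equal radii place R and H the same way about J: R = J + 8.2·n = (26.012, -4.5436), H = J − 8.2·n = (18.312, -19.024). Then |TR| = |R − T| = 26.405.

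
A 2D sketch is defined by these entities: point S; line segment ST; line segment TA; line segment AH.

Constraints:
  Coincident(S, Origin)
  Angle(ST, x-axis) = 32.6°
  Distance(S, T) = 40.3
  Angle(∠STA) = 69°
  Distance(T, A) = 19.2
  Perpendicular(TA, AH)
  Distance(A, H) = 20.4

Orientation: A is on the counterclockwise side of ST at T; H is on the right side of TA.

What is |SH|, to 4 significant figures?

58.22

∠STA = 69.0°, so TA runs at 32.6° + (180° − 69.0°) = 143.6° from the x-axis; with |TA| = 19.2, A = T + 19.2·(cos 143.6°, sin 143.6°) = (18.50, 33.11). The perpendicularity gives AH at right angles to TA; with |AH| = 20.4 on the right of TA, H = A + 20.4·(0.5934, 0.8049) = (30.60, 49.53). Then |SH| = |H − S| = 58.22.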